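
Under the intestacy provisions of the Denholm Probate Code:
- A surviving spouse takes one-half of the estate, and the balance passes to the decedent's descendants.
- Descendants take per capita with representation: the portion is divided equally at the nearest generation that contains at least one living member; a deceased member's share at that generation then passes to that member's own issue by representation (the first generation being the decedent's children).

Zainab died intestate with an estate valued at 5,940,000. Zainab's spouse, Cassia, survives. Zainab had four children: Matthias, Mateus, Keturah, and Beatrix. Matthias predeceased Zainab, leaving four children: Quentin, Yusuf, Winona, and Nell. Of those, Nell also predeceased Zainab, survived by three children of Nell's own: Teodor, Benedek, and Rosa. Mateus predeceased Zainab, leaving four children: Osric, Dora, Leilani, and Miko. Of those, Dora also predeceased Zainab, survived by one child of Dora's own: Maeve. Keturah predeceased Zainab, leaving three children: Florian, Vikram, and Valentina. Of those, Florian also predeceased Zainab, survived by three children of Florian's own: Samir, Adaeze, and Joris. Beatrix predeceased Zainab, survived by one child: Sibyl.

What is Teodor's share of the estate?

Teodor receives 82,500.

Cassia takes one-half of 5,940,000 = 2,970,000. The remaining 2,970,000 passes to the descendants.
No child survives, so the initial division is made at the grandchildren's generation.
The descendants' portion (2,970,000) is divided into 12 shares of 247,500: Quentin, Yusuf, Winona, Osric, Leilani, Miko, Vikram, Valentina, and Sibyl each take 247,500; Nell's 247,500 share passes to Nell's issue; Dora's 247,500 share passes to Dora's issue; Florian's 247,500 share passes to Florian's issue.
Nell's share (247,500) is divided into 3 shares of 82,500: Teodor, Benedek, and Rosa each take 82,500.
Dora's share (247,500) passes entirely to Maeve.
Florian's share (247,500) is divided into 3 shares of 82,500: Samir, Adaeze, and Joris each take 82,500.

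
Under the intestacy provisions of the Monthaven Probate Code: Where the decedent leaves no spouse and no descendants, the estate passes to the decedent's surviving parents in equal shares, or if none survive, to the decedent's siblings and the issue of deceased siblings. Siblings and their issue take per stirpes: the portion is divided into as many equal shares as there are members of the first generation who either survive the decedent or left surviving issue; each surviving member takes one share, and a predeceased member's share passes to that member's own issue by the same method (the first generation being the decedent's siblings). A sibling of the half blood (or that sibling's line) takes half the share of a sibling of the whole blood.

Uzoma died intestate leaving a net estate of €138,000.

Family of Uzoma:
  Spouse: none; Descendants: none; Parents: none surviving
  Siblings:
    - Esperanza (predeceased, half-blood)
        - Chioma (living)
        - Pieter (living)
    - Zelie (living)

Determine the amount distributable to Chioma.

The entire €138,000 passes to the siblings and their issue.
Counting each half-blood sibling's line as half a unit, there are 3/2 units in €138,000, so one unit is €92,000. Whole-blood lines (Zelie) take €92,000 each; half-blood lines (Esperanza) take €46,000 each.
Esperanza's share (€46,000) is divided into 2 shares of €23,000: Chioma and Pieter each take €23,000.

Chioma receives €23,000.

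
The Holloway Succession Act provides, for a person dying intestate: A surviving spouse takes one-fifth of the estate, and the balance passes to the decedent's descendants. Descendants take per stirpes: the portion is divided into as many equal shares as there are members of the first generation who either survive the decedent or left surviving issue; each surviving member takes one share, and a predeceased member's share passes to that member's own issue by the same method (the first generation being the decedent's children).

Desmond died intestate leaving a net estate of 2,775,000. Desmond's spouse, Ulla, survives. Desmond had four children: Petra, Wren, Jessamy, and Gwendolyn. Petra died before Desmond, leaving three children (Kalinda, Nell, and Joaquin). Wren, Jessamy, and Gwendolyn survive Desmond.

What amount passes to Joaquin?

Joaquin receives 185,000.

Ulla takes one-fifth of 2,775,000 = 555,000. The remaining 2,220,000 passes to the descendants.
The descendants' portion (2,220,000) is divided into 4 shares of 555,000: Wren, Jessamy, and Gwendolyn each take 555,000; Petra's 555,000 share passes to Petra's issue.
Petra's share (555,000) is divided into 3 shares of 185,000: Kalinda, Nell, and Joaquin each take 185,000.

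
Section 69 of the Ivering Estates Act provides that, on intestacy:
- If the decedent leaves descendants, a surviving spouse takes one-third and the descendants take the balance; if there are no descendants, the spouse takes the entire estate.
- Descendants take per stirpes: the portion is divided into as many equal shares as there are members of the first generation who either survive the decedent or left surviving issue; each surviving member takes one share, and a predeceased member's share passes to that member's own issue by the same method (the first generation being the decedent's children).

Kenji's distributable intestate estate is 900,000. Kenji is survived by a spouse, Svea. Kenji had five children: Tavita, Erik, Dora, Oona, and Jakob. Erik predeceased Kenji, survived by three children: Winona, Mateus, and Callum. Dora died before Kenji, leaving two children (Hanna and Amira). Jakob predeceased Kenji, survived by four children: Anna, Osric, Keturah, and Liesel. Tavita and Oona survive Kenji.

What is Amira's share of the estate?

Amira receives 60,000.

Svea takes one-third of 900,000 = 300,000. The remaining 600,000 passes to the descendants.
The descendants' portion (600,000) is divided into 5 shares of 120,000: Tavita and Oona each take 120,000; Erik's 120,000 share passes to Erik's issue; Dora's 120,000 share passes to Dora's issue; Jakob's 120,000 share passes to Jakob's issue.
Erik's share (120,000) is divided into 3 shares of 40,000: Winona, Mateus, and Callum each take 40,000.
Dora's share (120,000) is divided into 2 shares of 60,000: Hanna and Amira each take 60,000.
Jakob's share (120,000) is divided into 4 shares of 30,000: Anna, Osric, Keturah, and Liesel each take 30,000.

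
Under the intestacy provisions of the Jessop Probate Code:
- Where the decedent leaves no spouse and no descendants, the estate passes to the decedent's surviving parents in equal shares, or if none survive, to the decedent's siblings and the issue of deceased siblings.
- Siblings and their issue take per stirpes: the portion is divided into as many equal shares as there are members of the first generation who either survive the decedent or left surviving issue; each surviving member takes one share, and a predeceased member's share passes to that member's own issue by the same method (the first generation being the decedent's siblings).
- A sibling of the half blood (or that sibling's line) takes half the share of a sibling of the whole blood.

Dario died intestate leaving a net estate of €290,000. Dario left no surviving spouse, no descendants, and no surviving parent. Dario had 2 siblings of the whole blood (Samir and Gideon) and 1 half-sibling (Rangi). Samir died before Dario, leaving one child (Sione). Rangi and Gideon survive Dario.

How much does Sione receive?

Sione receives €116,000.

The entire €290,000 passes to the siblings and their issue.
Counting each half-blood sibling's line as half a unit, there are 5/2 units in €290,000, so one unit is €116,000. Whole-blood lines (Samir and Gideon) take €116,000 each; half-blood lines (Rangi) take €58,000 each.
Samir's share (€116,000) passes entirely to Sione.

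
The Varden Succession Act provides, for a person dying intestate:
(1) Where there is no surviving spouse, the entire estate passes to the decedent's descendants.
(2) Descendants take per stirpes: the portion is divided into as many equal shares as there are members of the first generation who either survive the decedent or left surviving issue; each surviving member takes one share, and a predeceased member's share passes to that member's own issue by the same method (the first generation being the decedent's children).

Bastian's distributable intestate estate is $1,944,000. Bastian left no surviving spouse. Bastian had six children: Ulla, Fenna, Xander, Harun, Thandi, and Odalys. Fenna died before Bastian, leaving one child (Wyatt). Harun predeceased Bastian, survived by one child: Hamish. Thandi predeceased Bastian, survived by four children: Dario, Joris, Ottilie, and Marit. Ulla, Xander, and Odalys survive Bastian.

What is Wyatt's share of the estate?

Wyatt receives $324,000.

The entire $1,944,000 passes to the descendants.
That amount ($1,944,000) is divided into 6 shares of $324,000: Ulla, Xander, and Odalys each take $324,000; Fenna's $324,000 share passes to Fenna's issue; Harun's $324,000 share passes to Harun's issue; Thandi's $324,000 share passes to Thandi's issue.
Fenna's share ($324,000) passes entirely to Wyatt.
Harun's share ($324,000) passes entirely to Hamish.
Thandi's share ($324,000) is divided into 4 shares of $81,000: Dario, Joris, Ottilie, and Marit each take $81,000.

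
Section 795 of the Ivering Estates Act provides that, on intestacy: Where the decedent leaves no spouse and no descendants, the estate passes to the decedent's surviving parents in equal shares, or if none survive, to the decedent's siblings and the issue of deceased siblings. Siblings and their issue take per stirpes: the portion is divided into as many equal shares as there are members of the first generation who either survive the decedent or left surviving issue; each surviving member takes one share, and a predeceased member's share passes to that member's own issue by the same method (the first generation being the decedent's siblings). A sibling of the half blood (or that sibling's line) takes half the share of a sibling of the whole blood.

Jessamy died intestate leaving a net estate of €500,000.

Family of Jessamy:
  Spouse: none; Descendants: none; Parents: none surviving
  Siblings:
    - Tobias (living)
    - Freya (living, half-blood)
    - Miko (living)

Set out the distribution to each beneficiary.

The entire €500,000 passes to the siblings and their issue.
Counting each half-blood sibling's line as half a unit, there are 5/2 units in €500,000, so one unit is €200,000. Whole-blood lines (Tobias and Miko) take €200,000 each; half-blood lines (Freya) take €100,000 each.

Tobias: €200,000; Freya: €100,000; Miko: €200,000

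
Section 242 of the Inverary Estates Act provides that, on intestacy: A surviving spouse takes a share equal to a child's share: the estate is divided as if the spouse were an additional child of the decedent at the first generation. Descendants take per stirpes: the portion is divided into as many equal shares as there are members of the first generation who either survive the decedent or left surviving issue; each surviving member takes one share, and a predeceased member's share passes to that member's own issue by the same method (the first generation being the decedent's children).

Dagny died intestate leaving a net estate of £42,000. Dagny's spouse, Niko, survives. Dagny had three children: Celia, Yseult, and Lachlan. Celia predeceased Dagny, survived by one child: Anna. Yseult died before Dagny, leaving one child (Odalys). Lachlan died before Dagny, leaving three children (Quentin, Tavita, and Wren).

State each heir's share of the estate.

The spouse counts as an additional share at the children's level, so there are 4 primary shares of £10,500. Niko takes one such share (£10,500).
The children's combined portion (£31,500) is divided into 3 shares of £10,500: Celia's £10,500 share passes to Celia's issue; Yseult's £10,500 share passes to Yseult's issue; Lachlan's £10,500 share passes to Lachlan's issue.
Celia's share (£10,500) passes entirely to Anna.
Yseult's share (£10,500) passes entirely to Odalys.
Lachlan's share (£10,500) is divided into 3 shares of £3,500: Quentin, Tavita, and Wren each take £3,500.

Niko: £10,500; Anna: £10,500; Odalys: £10,500; Quentin: £3,500; Tavita: £3,500; Wren: £3,500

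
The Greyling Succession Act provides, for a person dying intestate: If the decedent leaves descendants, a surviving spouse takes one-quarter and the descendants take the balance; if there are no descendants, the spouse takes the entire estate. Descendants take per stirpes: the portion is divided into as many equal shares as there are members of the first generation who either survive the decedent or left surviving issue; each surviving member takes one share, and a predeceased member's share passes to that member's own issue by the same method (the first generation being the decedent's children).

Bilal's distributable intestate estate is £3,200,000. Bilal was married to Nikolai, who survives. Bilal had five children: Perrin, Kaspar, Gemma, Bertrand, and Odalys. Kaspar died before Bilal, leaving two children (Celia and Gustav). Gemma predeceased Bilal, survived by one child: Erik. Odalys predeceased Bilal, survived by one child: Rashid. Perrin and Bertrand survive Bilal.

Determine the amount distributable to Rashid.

Nikolai takes one-quarter of £3,200,000 = £800,000. The remaining £2,400,000 passes to the descendants.
The descendants' portion (£2,400,000) is divided into 5 shares of £480,000: Perrin and Bertrand each take £480,000; Kaspar's £480,000 share passes to Kaspar's issue; Gemma's £480,000 share passes to Gemma's issue; Odalys's £480,000 share passes to Odalys's issue.
Kaspar's share (£480,000) is divided into 2 shares of £240,000: Celia and Gustav each take £240,000.
Gemma's share (£480,000) passes entirely to Erik.
Odalys's share (£480,000) passes entirely to Rashid.

Rashid receives £480,000.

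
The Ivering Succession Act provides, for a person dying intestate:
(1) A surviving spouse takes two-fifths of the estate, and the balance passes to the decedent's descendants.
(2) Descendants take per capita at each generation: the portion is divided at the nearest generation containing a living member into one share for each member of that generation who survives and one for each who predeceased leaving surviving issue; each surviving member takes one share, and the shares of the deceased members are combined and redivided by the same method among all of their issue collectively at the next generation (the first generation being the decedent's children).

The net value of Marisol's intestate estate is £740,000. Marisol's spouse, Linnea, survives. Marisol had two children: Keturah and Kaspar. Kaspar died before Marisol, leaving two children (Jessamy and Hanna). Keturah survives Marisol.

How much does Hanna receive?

Linnea takes two-fifths of £740,000 = £296,000. The remaining £444,000 passes to the descendants.
The descendants' portion (£444,000) is divided at the children's generation into 2 shares of £222,000. Keturah takes £222,000. The remaining share for the deceased Kaspar (£222,000) is carried to the next generation.
That pool (£222,000) is divided at the grandchildren's generation equally among Jessamy and Hanna: £111,000 each.

Hanna receives £111,000.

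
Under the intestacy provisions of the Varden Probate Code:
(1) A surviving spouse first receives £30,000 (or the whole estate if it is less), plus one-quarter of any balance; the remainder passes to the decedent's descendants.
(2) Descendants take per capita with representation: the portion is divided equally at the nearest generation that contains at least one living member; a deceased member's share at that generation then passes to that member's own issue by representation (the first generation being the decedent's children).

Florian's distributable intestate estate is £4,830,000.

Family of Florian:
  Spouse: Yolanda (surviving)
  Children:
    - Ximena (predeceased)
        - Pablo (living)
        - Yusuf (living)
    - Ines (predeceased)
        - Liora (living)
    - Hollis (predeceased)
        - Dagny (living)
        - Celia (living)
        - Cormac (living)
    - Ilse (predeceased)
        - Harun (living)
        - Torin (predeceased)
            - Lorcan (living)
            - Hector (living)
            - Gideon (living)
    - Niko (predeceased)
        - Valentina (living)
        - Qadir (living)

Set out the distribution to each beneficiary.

Yolanda first takes £30,000, leaving a balance of £4,800,000. Yolanda then takes one-quarter of the balance (£1,200,000), for a total of £1,230,000. The remaining £3,600,000 passes to the descendants.
No child survives, so the initial division is made at the grandchildren's generation.
The descendants' portion (£3,600,000) is divided into 10 shares of £360,000: Pablo, Yusuf, Liora, Dagny, Celia, Cormac, Harun, Valentina, and Qadir each take £360,000; Torin's £360,000 share passes to Torin's issue.
Torin's share (£360,000) is divided into 3 shares of £120,000: Lorcan, Hector, and Gideon each take £120,000.

Yolanda: £1,230,000; Pablo: £360,000; Yusuf: £360,000; Liora: £360,000; Dagny: £360,000; Celia: £360,000; Cormac: £360,000; Harun: £360,000; Lorcan: £120,000; Hector: £120,000; Gideon: £120,000; Valentina: £360,000; Qadir: £360,000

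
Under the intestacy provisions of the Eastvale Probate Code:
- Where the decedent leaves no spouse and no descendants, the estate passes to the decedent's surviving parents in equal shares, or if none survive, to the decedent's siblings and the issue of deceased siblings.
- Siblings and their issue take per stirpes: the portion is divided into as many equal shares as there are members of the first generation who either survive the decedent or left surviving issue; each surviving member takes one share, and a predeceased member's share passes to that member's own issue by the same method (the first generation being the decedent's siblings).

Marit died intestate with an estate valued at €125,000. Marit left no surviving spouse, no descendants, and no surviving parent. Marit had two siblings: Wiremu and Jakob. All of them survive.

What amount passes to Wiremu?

Wiremu receives €62,500.

The entire €125,000 passes to the siblings and their issue.
That amount (€125,000) is divided into 2 shares of €62,500: Wiremu and Jakob each take €62,500.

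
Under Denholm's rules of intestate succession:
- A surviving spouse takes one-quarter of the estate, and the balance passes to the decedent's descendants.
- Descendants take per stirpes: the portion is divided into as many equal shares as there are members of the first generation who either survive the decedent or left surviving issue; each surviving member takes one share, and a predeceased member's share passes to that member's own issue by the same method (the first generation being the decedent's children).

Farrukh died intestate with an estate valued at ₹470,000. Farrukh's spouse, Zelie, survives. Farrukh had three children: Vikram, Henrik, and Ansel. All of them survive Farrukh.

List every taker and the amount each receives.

Zelie takes one-quarter of ₹470,000 = ₹117,500. The remaining ₹352,500 passes to the descendants.
The descendants' portion (₹352,500) is divided into 3 shares of ₹117,500: Vikram, Henrik, and Ansel each take ₹117,500.

Zelie: ₹117,500; Vikram: ₹117,500; Henrik: ₹117,500; Ansel: ₹117,500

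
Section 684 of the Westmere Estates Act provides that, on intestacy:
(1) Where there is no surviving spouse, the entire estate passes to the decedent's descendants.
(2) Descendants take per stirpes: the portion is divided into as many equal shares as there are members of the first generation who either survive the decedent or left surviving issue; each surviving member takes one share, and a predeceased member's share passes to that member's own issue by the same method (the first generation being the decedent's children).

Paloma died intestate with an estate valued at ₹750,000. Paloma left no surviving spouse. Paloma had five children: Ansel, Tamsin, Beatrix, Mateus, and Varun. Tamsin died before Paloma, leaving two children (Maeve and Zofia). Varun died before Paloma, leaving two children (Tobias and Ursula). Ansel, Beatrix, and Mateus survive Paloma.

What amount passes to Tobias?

The entire ₹750,000 passes to the descendants.
That amount (₹750,000) is divided into 5 shares of ₹150,000: Ansel, Beatrix, and Mateus each take ₹150,000; Tamsin's ₹150,000 share passes to Tamsin's issue; Varun's ₹150,000 share passes to Varun's issue.
Tamsin's share (₹150,000) is divided into 2 shares of ₹75,000: Maeve and Zofia each take ₹75,000.
Varun's share (₹150,000) is divided into 2 shares of ₹75,000: Tobias and Ursula each take ₹75,000.

Tobias receives ₹75,000.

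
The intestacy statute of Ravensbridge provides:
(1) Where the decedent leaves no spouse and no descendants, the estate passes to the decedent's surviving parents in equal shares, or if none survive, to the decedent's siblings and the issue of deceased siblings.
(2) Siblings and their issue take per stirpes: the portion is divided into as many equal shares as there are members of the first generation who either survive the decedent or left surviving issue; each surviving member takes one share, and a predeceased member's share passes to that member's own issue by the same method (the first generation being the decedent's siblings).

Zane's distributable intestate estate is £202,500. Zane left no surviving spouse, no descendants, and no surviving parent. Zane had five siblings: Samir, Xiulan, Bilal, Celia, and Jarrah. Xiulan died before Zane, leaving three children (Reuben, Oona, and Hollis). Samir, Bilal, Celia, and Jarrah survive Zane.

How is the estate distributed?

Samir: £40,500; Reuben: £13,500; Oona: £13,500; Hollis: £13,500; Bilal: £40,500; Celia: £40,500; Jarrah: £40,500

The entire £202,500 passes to the siblings and their issue.
That amount (£202,500) is divided into 5 shares of £40,500: Samir, Bilal, Celia, and Jarrah each take £40,500; Xiulan's £40,500 share passes to Xiulan's issue.
Xiulan's share (£40,500) is divided into 3 shares of £13,500: Reuben, Oona, and Hollis each take £13,500.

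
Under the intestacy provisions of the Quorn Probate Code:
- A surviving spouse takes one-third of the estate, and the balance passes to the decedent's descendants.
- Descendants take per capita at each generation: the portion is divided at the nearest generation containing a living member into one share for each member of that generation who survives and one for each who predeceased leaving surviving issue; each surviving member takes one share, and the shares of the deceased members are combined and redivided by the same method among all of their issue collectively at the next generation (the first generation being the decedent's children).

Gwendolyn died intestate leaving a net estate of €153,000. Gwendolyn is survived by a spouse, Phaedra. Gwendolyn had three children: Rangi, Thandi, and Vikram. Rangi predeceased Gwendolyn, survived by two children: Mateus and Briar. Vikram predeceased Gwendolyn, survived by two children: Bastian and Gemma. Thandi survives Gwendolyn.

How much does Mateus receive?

Phaedra takes one-third of €153,000 = €51,000. The remaining €102,000 passes to the descendants.
The descendants' portion (€102,000) is divided at the children's generation into 3 shares of €34,000. Thandi takes €34,000. The 2 shares of the deceased (Rangi and Vikram) are combined into a pool of €68,000.
That pool (€68,000) is divided at the grandchildren's generation equally among Mateus, Briar, Bastian, and Gemma: €17,000 each.

Mateus receives €17,000.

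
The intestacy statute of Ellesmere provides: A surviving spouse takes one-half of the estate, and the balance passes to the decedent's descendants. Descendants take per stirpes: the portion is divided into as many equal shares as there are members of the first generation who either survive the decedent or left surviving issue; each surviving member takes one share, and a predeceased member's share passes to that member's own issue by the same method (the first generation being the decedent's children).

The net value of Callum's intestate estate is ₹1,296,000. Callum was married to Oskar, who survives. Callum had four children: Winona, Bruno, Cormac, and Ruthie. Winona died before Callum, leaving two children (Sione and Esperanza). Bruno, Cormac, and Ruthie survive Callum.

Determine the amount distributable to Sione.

Oskar takes one-half of ₹1,296,000 = ₹648,000. The remaining ₹648,000 passes to the descendants.
The descendants' portion (₹648,000) is divided into 4 shares of ₹162,000: Bruno, Cormac, and Ruthie each take ₹162,000; Winona's ₹162,000 share passes to Winona's issue.
Winona's share (₹162,000) is divided into 2 shares of ₹81,000: Sione and Esperanza each take ₹81,000.

Sione receives ₹81,000.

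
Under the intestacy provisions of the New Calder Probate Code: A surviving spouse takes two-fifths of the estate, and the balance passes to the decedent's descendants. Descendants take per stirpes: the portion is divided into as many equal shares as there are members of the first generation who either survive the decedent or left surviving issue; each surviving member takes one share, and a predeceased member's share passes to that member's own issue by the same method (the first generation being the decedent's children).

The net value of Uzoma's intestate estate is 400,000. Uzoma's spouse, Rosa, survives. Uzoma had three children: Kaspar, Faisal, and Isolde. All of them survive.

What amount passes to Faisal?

Faisal receives 80,000.

Rosa takes two-fifths of 400,000 = 160,000. The remaining 240,000 passes to the descendants.
The descendants' portion (240,000) is divided into 3 shares of 80,000: Kaspar, Faisal, and Isolde each take 80,000.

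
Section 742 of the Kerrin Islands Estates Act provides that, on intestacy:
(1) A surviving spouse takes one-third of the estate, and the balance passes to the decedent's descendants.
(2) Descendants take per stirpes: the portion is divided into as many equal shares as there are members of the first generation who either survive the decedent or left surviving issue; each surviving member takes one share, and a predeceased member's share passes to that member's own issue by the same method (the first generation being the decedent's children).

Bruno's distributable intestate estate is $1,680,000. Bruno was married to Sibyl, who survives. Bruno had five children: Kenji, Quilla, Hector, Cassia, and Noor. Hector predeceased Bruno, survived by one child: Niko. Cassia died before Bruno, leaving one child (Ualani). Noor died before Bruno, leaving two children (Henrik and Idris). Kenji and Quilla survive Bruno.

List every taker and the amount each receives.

Sibyl takes one-third of $1,680,000 = $560,000. The remaining $1,120,000 passes to the descendants.
The descendants' portion ($1,120,000) is divided into 5 shares of $224,000: Kenji and Quilla each take $224,000; Hector's $224,000 share passes to Hector's issue; Cassia's $224,000 share passes to Cassia's issue; Noor's $224,000 share passes to Noor's issue.
Hector's share ($224,000) passes entirely to Niko.
Cassia's share ($224,000) passes entirely to Ualani.
Noor's share ($224,000) is divided into 2 shares of $112,000: Henrik and Idris each take $112,000.

Sibyl: $560,000; Kenji: $224,000; Quilla: $224,000; Niko: $224,000; Ualani: $224,000; Henrik: $112,000; Idris: $112,000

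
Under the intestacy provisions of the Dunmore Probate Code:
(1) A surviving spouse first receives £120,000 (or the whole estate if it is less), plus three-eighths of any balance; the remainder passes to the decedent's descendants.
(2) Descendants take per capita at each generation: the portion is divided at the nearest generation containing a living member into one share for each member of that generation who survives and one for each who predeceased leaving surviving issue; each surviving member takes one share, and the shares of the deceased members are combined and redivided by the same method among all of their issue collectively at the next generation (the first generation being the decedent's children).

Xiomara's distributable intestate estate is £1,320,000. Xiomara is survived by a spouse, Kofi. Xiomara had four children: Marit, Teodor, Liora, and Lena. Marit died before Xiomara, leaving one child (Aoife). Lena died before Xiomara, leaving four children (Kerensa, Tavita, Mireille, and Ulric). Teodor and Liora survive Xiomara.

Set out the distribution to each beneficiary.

Kofi first takes £120,000, leaving a balance of £1,200,000. Kofi then takes three-eighths of the balance (£450,000), for a total of £570,000. The remaining £750,000 passes to the descendants.
The descendants' portion (£750,000) is divided at the children's generation into 4 shares of £187,500. Teodor and Liora each take £187,500. The 2 shares of the deceased (Marit and Lena) are combined into a pool of £375,000.
That pool (£375,000) is divided at the grandchildren's generation equally among Aoife, Kerensa, Tavita, Mireille, and Ulric: £75,000 each.

Kofi: £570,000; Aoife: £75,000; Teodor: £187,500; Liora: £187,500; Kerensa: £75,000; Tavita: £75,000; Mireille: £75,000; Ulric: £75,000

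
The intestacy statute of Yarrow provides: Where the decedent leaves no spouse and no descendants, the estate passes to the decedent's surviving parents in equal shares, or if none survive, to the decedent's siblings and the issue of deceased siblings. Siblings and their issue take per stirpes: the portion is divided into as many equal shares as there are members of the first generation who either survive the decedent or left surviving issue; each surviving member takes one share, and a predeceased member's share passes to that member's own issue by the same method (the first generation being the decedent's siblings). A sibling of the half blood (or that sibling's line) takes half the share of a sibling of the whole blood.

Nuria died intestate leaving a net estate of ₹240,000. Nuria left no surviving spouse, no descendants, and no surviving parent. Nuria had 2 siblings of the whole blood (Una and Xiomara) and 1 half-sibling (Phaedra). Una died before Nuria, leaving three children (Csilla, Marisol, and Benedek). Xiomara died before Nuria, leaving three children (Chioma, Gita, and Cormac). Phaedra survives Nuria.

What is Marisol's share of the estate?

The entire ₹240,000 passes to the siblings and their issue.
Counting each half-blood sibling's line as half a unit, there are 5/2 units in ₹240,000, so one unit is ₹96,000. Whole-blood lines (Una and Xiomara) take ₹96,000 each; half-blood lines (Phaedra) take ₹48,000 each.
Una's share (₹96,000) is divided into 3 shares of ₹32,000: Csilla, Marisol, and Benedek each take ₹32,000.
Xiomara's share (₹96,000) is divided into 3 shares of ₹32,000: Chioma, Gita, and Cormac each take ₹32,000.

Marisol receives ₹32,000.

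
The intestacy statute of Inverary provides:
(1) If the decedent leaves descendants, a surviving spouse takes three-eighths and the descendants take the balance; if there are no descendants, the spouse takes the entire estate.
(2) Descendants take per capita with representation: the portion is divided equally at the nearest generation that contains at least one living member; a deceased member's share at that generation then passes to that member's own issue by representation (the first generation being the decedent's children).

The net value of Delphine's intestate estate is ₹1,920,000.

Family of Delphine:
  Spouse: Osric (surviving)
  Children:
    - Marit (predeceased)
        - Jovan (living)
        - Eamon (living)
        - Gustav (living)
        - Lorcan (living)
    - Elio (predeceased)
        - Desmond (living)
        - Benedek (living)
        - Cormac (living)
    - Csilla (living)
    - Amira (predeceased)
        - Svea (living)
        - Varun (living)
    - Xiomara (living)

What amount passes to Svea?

Svea receives ₹120,000.

Osric takes three-eighths of ₹1,920,000 = ₹720,000. The remaining ₹1,200,000 passes to the descendants.
The descendants' portion (₹1,200,000) is divided into 5 shares of ₹240,000: Csilla and Xiomara each take ₹240,000; Marit's ₹240,000 share passes to Marit's issue; Elio's ₹240,000 share passes to Elio's issue; Amira's ₹240,000 share passes to Amira's issue.
Marit's share (₹240,000) is divided into 4 shares of ₹60,000: Jovan, Eamon, Gustav, and Lorcan each take ₹60,000.
Elio's share (₹240,000) is divided into 3 shares of ₹80,000: Desmond, Benedek, and Cormac each take ₹80,000.
Amira's share (₹240,000) is divided into 2 shares of ₹120,000: Svea and Varun each take ₹120,000.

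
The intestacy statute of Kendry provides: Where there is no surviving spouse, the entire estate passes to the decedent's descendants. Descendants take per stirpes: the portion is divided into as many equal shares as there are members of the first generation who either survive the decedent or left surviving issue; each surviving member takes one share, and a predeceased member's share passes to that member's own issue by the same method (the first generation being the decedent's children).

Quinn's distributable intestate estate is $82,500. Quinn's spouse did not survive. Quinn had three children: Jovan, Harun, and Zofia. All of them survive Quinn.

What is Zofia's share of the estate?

Zofia receives $27,500.

The entire $82,500 passes to the descendants.
That amount ($82,500) is divided into 3 shares of $27,500: Jovan, Harun, and Zofia each take $27,500.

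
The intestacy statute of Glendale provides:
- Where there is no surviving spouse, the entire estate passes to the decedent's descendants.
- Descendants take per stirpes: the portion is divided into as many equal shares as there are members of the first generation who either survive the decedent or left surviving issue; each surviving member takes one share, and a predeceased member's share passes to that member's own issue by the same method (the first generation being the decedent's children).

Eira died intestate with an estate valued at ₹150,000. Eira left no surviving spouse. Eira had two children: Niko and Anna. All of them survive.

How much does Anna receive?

The entire ₹150,000 passes to the descendants.
That amount (₹150,000) is divided into 2 shares of ₹75,000: Niko and Anna each take ₹75,000.

Anna receives ₹75,000.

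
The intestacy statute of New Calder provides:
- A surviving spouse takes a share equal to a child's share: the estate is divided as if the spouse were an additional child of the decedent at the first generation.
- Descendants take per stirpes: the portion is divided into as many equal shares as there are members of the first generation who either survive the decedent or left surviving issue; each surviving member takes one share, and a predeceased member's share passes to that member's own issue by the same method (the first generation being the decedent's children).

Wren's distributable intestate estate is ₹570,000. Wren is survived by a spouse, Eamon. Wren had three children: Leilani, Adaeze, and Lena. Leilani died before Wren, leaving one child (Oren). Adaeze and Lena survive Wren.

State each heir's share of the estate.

Eamon: ₹142,500; Oren: ₹142,500; Adaeze: ₹142,500; Lena: ₹142,500

The spouse counts as an additional share at the children's level, so there are 4 primary shares of ₹142,500. Eamon takes one such share (₹142,500).
The children's combined portion (₹427,500) is divided into 3 shares of ₹142,500: Adaeze and Lena each take ₹142,500; Leilani's ₹142,500 share passes to Leilani's issue.
Leilani's share (₹142,500) passes entirely to Oren.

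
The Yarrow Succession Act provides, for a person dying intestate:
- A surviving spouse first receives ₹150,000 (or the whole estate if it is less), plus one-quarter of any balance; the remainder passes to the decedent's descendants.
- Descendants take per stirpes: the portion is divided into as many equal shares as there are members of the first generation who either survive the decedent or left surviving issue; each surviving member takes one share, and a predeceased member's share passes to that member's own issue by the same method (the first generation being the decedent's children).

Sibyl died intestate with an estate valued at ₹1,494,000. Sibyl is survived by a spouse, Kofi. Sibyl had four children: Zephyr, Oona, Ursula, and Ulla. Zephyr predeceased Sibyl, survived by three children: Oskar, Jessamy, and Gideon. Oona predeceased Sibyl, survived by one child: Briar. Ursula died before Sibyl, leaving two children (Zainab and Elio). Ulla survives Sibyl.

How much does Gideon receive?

Kofi first takes ₹150,000, leaving a balance of ₹1,344,000. Kofi then takes one-quarter of the balance (₹336,000), for a total of ₹486,000. The remaining ₹1,008,000 passes to the descendants.
The descendants' portion (₹1,008,000) is divided into 4 shares of ₹252,000: Ulla takes ₹252,000; Zephyr's ₹252,000 share passes to Zephyr's issue; Oona's ₹252,000 share passes to Oona's issue; Ursula's ₹252,000 share passes to Ursula's issue.
Zephyr's share (₹252,000) is divided into 3 shares of ₹84,000: Oskar, Jessamy, and Gideon each take ₹84,000.
Oona's share (₹252,000) passes entirely to Briar.
Ursula's share (₹252,000) is divided into 2 shares of ₹126,000: Zainab and Elio each take ₹126,000.

Gideon receives ₹84,000.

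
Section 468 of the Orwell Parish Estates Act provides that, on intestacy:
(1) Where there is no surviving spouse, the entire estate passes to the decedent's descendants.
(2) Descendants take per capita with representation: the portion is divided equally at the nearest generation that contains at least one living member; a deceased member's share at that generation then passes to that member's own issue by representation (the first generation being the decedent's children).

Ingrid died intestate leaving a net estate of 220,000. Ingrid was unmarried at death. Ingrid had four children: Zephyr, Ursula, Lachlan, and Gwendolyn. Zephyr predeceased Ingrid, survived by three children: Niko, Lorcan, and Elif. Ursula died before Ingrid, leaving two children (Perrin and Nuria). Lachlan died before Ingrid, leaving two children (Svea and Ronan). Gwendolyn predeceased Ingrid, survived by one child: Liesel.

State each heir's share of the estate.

The entire 220,000 passes to the descendants.
No child survives, so the initial division is made at the grandchildren's generation.
That amount (220,000) is divided into 8 shares of 27,500: Niko, Lorcan, Elif, Perrin, Nuria, Svea, Ronan, and Liesel each take 27,500.

Niko: 27,500; Lorcan: 27,500; Elif: 27,500; Perrin: 27,500; Nuria: 27,500; Svea: 27,500; Ronan: 27,500; Liesel: 27,500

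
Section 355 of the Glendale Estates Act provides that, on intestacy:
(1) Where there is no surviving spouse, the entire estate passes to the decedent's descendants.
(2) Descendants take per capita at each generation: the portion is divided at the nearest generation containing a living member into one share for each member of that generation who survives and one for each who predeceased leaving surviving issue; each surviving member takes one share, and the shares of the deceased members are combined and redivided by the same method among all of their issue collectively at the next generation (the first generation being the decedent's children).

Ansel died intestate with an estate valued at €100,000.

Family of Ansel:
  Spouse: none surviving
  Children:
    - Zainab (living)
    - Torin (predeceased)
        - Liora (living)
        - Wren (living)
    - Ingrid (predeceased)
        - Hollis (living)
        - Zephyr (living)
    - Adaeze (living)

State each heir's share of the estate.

Zainab: €25,000; Liora: €12,500; Wren: €12,500; Hollis: €12,500; Zephyr: €12,500; Adaeze: €25,000

The entire €100,000 passes to the descendants.
That amount (€100,000) is divided at the children's generation into 4 shares of €25,000. Zainab and Adaeze each take €25,000. The 2 shares of the deceased (Torin and Ingrid) are combined into a pool of €50,000.
That pool (€50,000) is divided at the grandchildren's generation equally among Liora, Wren, Hollis, and Zephyr: €12,500 each.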